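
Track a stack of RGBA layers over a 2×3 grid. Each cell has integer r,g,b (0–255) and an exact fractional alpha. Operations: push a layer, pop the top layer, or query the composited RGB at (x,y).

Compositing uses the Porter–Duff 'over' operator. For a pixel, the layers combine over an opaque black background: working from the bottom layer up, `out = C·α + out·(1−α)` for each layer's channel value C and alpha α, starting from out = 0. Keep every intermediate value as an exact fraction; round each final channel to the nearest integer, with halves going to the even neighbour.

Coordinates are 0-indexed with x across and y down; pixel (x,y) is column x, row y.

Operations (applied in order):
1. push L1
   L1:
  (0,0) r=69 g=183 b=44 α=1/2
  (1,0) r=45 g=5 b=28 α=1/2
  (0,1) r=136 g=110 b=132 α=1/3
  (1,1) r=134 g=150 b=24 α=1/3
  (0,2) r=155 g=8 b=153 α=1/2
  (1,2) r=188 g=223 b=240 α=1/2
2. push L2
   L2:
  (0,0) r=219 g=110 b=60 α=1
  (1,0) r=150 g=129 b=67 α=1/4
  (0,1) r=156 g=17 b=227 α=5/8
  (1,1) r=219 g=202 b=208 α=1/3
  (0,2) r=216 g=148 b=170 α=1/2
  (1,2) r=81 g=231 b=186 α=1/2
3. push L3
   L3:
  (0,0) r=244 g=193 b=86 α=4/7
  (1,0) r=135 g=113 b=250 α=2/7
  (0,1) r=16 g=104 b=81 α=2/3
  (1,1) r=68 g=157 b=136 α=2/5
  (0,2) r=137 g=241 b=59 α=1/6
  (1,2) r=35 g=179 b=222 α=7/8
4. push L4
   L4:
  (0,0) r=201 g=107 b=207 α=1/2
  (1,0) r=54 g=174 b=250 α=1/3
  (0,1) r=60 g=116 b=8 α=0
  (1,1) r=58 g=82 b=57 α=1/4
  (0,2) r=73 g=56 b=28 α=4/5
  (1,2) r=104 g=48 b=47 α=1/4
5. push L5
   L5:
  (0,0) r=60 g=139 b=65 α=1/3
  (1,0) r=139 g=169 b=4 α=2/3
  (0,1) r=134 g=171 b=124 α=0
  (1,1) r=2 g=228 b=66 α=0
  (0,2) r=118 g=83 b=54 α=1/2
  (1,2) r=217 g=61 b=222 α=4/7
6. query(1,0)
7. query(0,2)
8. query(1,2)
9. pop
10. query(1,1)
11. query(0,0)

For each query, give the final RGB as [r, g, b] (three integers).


query (1,0) [L1,L2,L3,L4,L5] — begin 0,0,0
after L1 α=1/2: [45/2, 5/2, 14]
after L2 α=1/4: [435/8, 273/8, 109/4]
after L3 α=2/7: [4335/56, 3173/56, 2545/28]
after L4 α=1/3: [1949/28, 8045/84, 2015/14]
after L5 α=2/3: [9733/84, 36437/252, 709/14]
rounded: [116, 145, 51]

query (0,2) [L1,L2,L3,L4,L5] — begin 0,0,0
after L1 α=1/2: [155/2, 4, 153/2]
after L2 α=1/2: [587/4, 76, 493/4]
after L3 α=1/6: [1161/8, 207/2, 2701/24]
after L4 α=4/5: [3497/40, 131/2, 5389/120]
after L5 α=1/2: [8217/80, 297/4, 11869/240]
= [103, 74, 49]

at x=1,y=2 over L1,L2,L3,L4,L5:
+L1 (α=1/2) → [94, 223/2, 120]
+L2 (α=1/2) → [175/2, 685/4, 153]
+L3 (α=7/8) → [665/16, 5697/32, 1707/8]
+L4 (α=1/4) → [3659/64, 18627/128, 5497/32]
+L5 (α=4/7) → [66529/448, 87113/896, 44907/224]
rounded: [149, 97, 200]

query (1,1) [L1,L2,L3,L4] — begin 0,0,0
L1 α=1/3: [134/3, 50, 8]
L2 α=1/3: [925/9, 302/3, 224/3]
L3 α=2/5: [1333/15, 616/5, 496/5]
L4 α=1/4: [1623/20, 1129/10, 1773/20]
→ [81, 113, 89]

at x=0,y=0 over L1,L2,L3,L4:
+L1 (α=1/2) → [69/2, 183/2, 22]
+L2 (α=1) → [219, 110, 60]
+L3 (α=4/7) → [1633/7, 1102/7, 524/7]
+L4 (α=1/2) → [1520/7, 1851/14, 1973/14]
rounded: [217, 132, 141]


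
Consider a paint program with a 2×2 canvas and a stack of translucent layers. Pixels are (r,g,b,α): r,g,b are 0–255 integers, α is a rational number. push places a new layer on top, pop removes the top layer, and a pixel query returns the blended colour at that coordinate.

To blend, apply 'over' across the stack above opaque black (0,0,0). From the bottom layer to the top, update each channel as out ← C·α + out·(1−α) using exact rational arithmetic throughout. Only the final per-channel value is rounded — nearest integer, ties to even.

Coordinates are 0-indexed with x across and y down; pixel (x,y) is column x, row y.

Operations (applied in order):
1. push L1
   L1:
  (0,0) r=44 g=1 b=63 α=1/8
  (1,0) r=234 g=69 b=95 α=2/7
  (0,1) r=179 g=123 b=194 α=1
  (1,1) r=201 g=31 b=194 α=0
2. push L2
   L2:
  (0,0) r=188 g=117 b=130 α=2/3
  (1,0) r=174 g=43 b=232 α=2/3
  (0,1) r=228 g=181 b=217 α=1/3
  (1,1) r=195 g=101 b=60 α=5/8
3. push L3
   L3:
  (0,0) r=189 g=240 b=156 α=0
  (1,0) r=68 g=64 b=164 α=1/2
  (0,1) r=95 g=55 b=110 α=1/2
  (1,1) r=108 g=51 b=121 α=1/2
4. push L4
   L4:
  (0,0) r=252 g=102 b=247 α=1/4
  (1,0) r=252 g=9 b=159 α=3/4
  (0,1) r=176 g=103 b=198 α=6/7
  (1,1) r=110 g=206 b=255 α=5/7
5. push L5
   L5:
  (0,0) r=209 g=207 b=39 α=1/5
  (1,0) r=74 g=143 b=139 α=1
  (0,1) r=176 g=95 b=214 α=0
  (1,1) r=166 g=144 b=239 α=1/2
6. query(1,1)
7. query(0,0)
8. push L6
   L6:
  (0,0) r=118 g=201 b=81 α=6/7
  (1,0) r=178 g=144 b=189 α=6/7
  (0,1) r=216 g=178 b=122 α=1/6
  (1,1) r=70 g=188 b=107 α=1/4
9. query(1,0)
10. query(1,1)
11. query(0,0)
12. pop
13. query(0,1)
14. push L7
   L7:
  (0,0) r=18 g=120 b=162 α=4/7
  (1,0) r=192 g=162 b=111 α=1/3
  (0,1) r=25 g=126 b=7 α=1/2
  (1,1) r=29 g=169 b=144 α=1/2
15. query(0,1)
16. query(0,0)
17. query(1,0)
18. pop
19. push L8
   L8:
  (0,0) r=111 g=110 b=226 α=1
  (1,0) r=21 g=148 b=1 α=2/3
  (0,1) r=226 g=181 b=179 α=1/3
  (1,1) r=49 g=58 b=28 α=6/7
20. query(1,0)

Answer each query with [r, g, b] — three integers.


at x=1,y=1 over L1,L2,L3,L4,L5:
L1 α=0: [0, 0, 0]
L2 α=5/8: [975/8, 505/8, 75/2]
L3 α=1/2: [1839/16, 913/16, 317/4]
L4 α=5/7: [6239/56, 9153/56, 2867/14]
L5 α=1/2: [15535/112, 17217/112, 6213/28]
→ [139, 154, 222]

(0,0) stack=L1,L2,L3,L4,L5; from [0,0,0]:
L1 α=1/8: [11/2, 1/8, 63/8]
L2 α=2/3: [763/6, 1873/24, 2143/24]
L3 α=0: [763/6, 1873/24, 2143/24]
L4 α=1/4: [1267/8, 2689/32, 4119/32]
L5 α=1/5: [337/2, 869/8, 4431/40]
→ [168, 109, 111]

at x=1,y=0 over L1,L2,L3,L4,L5,L6:
+L1 (α=2/7) → [468/7, 138/7, 190/7]
+L2 (α=2/3) → [968/7, 740/21, 1146/7]
+L3 (α=1/2) → [722/7, 1042/21, 1147/7]
+L4 (α=3/4) → [3007/14, 1609/84, 2243/14]
+L5 (α=1) → [74, 143, 139]
+L6 (α=6/7) → [1142/7, 1007/7, 1273/7]
→ [163, 144, 182]

at x=1,y=1 over L1,L2,L3,L4,L5,L6:
+L1 (α=0) → [0, 0, 0]
+L2 (α=5/8) → [975/8, 505/8, 75/2]
+L3 (α=1/2) → [1839/16, 913/16, 317/4]
+L4 (α=5/7) → [6239/56, 9153/56, 2867/14]
+L5 (α=1/2) → [15535/112, 17217/112, 6213/28]
+L6 (α=1/4) → [54445/448, 72707/448, 21635/112]
→ [122, 162, 193]

(0,0) stack=L1,L2,L3,L4,L5,L6; from [0,0,0]:
L1 α=1/8: [11/2, 1/8, 63/8]
L2 α=2/3: [763/6, 1873/24, 2143/24]
L3 α=0: [763/6, 1873/24, 2143/24]
L4 α=1/4: [1267/8, 2689/32, 4119/32]
L5 α=1/5: [337/2, 869/8, 4431/40]
L6 α=6/7: [1753/14, 10517/56, 23871/280]
rounded: [125, 188, 85]

(0,1) stack=L1,L2,L3,L4,L5; from [0,0,0]:
L1 α=1: [179, 123, 194]
L2 α=1/3: [586/3, 427/3, 605/3]
L3 α=1/2: [871/6, 296/3, 935/6]
L4 α=6/7: [7207/42, 2150/21, 8063/42]
L5 α=0: [7207/42, 2150/21, 8063/42]
= [172, 102, 192]

at x=0,y=1 over L1,L2,L3,L4,L5,L7:
L1 α=1: [179, 123, 194]
L2 α=1/3: [586/3, 427/3, 605/3]
L3 α=1/2: [871/6, 296/3, 935/6]
L4 α=6/7: [7207/42, 2150/21, 8063/42]
L5 α=0: [7207/42, 2150/21, 8063/42]
L7 α=1/2: [8257/84, 2398/21, 8357/84]
= [98, 114, 99]

query (0,0) [L1,L2,L3,L4,L5,L7] — begin 0,0,0
L1 α=1/8: [11/2, 1/8, 63/8]
L2 α=2/3: [763/6, 1873/24, 2143/24]
L3 α=0: [763/6, 1873/24, 2143/24]
L4 α=1/4: [1267/8, 2689/32, 4119/32]
L5 α=1/5: [337/2, 869/8, 4431/40]
L7 α=4/7: [165/2, 921/8, 39213/280]
= [82, 115, 140]

(1,0) stack=L1,L2,L3,L4,L5,L7; from [0,0,0]:
after L1 α=2/7: [468/7, 138/7, 190/7]
after L2 α=2/3: [968/7, 740/21, 1146/7]
after L3 α=1/2: [722/7, 1042/21, 1147/7]
after L4 α=3/4: [3007/14, 1609/84, 2243/14]
after L5 α=1: [74, 143, 139]
after L7 α=1/3: [340/3, 448/3, 389/3]
= [113, 149, 130]

query (1,0) [L1,L2,L3,L4,L5,L8] — begin 0,0,0
+L1 (α=2/7) → [468/7, 138/7, 190/7]
+L2 (α=2/3) → [968/7, 740/21, 1146/7]
+L3 (α=1/2) → [722/7, 1042/21, 1147/7]
+L4 (α=3/4) → [3007/14, 1609/84, 2243/14]
+L5 (α=1) → [74, 143, 139]
+L8 (α=2/3) → [116/3, 439/3, 47]
= [39, 146, 47]


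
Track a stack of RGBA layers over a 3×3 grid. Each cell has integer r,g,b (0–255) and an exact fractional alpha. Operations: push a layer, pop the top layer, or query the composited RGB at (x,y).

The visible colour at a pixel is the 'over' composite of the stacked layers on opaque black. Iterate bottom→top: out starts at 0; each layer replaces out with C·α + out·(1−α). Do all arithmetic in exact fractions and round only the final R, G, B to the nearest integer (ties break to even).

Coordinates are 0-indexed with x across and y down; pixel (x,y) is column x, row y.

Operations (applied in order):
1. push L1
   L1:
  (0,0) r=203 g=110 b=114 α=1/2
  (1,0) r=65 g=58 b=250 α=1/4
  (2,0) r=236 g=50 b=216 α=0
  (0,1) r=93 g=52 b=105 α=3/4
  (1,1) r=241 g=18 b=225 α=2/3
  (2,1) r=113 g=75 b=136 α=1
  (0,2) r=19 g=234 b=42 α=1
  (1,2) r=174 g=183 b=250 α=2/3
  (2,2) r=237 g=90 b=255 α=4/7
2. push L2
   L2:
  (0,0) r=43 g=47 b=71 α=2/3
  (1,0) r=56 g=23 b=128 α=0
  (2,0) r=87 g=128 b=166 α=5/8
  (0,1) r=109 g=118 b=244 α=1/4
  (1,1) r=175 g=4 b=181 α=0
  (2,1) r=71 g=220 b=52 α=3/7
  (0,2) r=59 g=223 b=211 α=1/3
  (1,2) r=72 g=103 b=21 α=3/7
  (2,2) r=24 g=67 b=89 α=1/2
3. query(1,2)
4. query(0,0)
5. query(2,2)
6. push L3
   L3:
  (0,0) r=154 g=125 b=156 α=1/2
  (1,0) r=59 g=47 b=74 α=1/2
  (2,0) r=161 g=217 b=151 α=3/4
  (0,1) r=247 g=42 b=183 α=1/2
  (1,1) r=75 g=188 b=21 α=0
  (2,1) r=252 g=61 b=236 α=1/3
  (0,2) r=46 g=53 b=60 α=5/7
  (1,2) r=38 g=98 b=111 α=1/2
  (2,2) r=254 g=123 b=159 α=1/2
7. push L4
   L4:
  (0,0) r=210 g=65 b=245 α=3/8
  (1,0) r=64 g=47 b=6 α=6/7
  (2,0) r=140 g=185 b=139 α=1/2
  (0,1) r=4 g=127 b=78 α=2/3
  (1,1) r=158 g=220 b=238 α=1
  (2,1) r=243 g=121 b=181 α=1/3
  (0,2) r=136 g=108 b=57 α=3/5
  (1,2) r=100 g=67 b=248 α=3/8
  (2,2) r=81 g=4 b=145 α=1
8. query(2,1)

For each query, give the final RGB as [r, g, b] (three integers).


query (1,2) [L1,L2] — begin 0,0,0
L1 α=2/3: [116, 122, 500/3]
L2 α=3/7: [680/7, 797/7, 2189/21]
→ [97, 114, 104]

(0,0) stack=L1,L2; from [0,0,0]:
after L1 α=1/2: [203/2, 55, 57]
after L2 α=2/3: [125/2, 149/3, 199/3]
→ [62, 50, 66]

at x=2,y=2 over L1,L2:
after L1 α=4/7: [948/7, 360/7, 1020/7]
after L2 α=1/2: [558/7, 829/14, 1643/14]
= [80, 59, 117]

(2,1) stack=L1,L2,L3,L4; from [0,0,0]:
+L1 (α=1) → [113, 75, 136]
+L2 (α=3/7) → [95, 960/7, 100]
+L3 (α=1/3) → [442/3, 2347/21, 436/3]
+L4 (α=1/3) → [1613/9, 7235/63, 1415/9]
→ [179, 115, 157]


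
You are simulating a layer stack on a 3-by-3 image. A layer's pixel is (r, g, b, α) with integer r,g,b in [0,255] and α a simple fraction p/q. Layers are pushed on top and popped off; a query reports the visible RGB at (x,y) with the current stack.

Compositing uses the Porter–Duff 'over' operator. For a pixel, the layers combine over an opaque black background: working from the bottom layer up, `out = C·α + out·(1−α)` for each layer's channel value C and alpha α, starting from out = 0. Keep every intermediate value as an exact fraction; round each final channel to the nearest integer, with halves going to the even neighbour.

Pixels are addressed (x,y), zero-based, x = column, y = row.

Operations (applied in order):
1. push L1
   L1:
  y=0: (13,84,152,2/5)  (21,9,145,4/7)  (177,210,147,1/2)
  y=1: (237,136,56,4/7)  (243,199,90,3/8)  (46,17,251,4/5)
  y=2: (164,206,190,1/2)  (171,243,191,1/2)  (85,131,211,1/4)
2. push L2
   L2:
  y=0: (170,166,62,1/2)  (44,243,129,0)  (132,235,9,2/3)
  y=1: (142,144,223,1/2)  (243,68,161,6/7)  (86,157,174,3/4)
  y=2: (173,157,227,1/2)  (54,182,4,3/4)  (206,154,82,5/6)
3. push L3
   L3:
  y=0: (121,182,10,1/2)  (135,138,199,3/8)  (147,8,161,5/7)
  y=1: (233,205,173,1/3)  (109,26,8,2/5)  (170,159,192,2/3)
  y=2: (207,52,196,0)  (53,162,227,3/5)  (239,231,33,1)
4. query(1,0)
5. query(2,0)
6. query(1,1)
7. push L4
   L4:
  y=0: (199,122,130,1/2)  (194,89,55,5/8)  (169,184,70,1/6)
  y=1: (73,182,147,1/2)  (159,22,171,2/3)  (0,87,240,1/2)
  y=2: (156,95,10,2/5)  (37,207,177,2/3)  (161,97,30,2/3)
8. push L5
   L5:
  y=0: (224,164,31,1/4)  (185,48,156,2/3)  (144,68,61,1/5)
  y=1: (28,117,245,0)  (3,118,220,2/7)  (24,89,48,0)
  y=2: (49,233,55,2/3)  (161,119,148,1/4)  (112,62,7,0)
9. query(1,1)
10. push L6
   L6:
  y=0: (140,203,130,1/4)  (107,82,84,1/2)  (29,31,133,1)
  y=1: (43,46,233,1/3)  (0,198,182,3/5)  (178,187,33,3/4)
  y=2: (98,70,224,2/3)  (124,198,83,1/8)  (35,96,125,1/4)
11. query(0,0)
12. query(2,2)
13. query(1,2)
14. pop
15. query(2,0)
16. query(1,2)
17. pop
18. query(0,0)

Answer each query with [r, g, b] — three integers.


at x=1,y=0 over L1,L2,L3:
L1 α=4/7: [12, 36/7, 580/7]
L2 α=0: [12, 36/7, 580/7]
L3 α=3/8: [465/8, 1539/28, 7079/56]
= [58, 55, 126]

at x=2,y=0 over L1,L2,L3:
after L1 α=1/2: [177/2, 105, 147/2]
after L2 α=2/3: [235/2, 575/3, 61/2]
after L3 α=5/7: [970/7, 1270/21, 866/7]
= [139, 60, 124]

query (1,1) [L1,L2,L3] — begin 0,0,0
after L1 α=3/8: [729/8, 597/8, 135/4]
after L2 α=6/7: [12393/56, 3861/56, 3999/28]
after L3 α=2/5: [49387/280, 2899/56, 2489/28]
= [176, 52, 89]

(1,1) stack=L1,L2,L3,L4,L5; from [0,0,0]:
after L1 α=3/8: [729/8, 597/8, 135/4]
after L2 α=6/7: [12393/56, 3861/56, 3999/28]
after L3 α=2/5: [49387/280, 2899/56, 2489/28]
after L4 α=2/3: [138427/840, 5363/168, 12065/84]
after L5 α=2/7: [139435/1176, 66463/1176, 97285/588]
= [119, 57, 165]

query (0,0) [L1,L2,L3,L4,L5,L6] — begin 0,0,0
+L1 (α=2/5) → [26/5, 168/5, 304/5]
+L2 (α=1/2) → [438/5, 499/5, 307/5]
+L3 (α=1/2) → [1043/10, 1409/10, 357/10]
+L4 (α=1/2) → [3033/20, 2629/20, 1657/20]
+L5 (α=1/4) → [13579/80, 11167/80, 5591/80]
+L6 (α=1/4) → [51937/320, 49741/320, 27173/320]
= [162, 155, 85]

(2,2) stack=L1,L2,L3,L4,L5,L6; from [0,0,0]:
L1 α=1/4: [85/4, 131/4, 211/4]
L2 α=5/6: [4205/24, 3211/24, 617/8]
L3 α=1: [239, 231, 33]
L4 α=2/3: [187, 425/3, 31]
L5 α=0: [187, 425/3, 31]
L6 α=1/4: [149, 521/4, 109/2]
rounded: [149, 130, 54]

(1,2) stack=L1,L2,L3,L4,L5,L6; from [0,0,0]:
after L1 α=1/2: [171/2, 243/2, 191/2]
after L2 α=3/4: [495/8, 1335/8, 215/8]
after L3 α=3/5: [1131/20, 3279/20, 2939/20]
after L4 α=2/3: [2611/60, 3853/20, 10019/60]
after L5 α=1/4: [5831/80, 13939/80, 12979/80]
after L6 α=1/8: [50737/640, 113413/640, 97493/640]
→ [79, 177, 152]

(2,0) stack=L1,L2,L3,L4,L5; from [0,0,0]:
+L1 (α=1/2) → [177/2, 105, 147/2]
+L2 (α=2/3) → [235/2, 575/3, 61/2]
+L3 (α=5/7) → [970/7, 1270/21, 866/7]
+L4 (α=1/6) → [2011/14, 5107/63, 2410/21]
+L5 (α=1/5) → [1006/7, 24712/315, 10921/105]
= [144, 78, 104]

at x=1,y=2 over L1,L2,L3,L4,L5:
after L1 α=1/2: [171/2, 243/2, 191/2]
after L2 α=3/4: [495/8, 1335/8, 215/8]
after L3 α=3/5: [1131/20, 3279/20, 2939/20]
after L4 α=2/3: [2611/60, 3853/20, 10019/60]
after L5 α=1/4: [5831/80, 13939/80, 12979/80]
→ [73, 174, 162]

at x=0,y=0 over L1,L2,L3,L4:
L1 α=2/5: [26/5, 168/5, 304/5]
L2 α=1/2: [438/5, 499/5, 307/5]
L3 α=1/2: [1043/10, 1409/10, 357/10]
L4 α=1/2: [3033/20, 2629/20, 1657/20]
= [152, 131, 83]


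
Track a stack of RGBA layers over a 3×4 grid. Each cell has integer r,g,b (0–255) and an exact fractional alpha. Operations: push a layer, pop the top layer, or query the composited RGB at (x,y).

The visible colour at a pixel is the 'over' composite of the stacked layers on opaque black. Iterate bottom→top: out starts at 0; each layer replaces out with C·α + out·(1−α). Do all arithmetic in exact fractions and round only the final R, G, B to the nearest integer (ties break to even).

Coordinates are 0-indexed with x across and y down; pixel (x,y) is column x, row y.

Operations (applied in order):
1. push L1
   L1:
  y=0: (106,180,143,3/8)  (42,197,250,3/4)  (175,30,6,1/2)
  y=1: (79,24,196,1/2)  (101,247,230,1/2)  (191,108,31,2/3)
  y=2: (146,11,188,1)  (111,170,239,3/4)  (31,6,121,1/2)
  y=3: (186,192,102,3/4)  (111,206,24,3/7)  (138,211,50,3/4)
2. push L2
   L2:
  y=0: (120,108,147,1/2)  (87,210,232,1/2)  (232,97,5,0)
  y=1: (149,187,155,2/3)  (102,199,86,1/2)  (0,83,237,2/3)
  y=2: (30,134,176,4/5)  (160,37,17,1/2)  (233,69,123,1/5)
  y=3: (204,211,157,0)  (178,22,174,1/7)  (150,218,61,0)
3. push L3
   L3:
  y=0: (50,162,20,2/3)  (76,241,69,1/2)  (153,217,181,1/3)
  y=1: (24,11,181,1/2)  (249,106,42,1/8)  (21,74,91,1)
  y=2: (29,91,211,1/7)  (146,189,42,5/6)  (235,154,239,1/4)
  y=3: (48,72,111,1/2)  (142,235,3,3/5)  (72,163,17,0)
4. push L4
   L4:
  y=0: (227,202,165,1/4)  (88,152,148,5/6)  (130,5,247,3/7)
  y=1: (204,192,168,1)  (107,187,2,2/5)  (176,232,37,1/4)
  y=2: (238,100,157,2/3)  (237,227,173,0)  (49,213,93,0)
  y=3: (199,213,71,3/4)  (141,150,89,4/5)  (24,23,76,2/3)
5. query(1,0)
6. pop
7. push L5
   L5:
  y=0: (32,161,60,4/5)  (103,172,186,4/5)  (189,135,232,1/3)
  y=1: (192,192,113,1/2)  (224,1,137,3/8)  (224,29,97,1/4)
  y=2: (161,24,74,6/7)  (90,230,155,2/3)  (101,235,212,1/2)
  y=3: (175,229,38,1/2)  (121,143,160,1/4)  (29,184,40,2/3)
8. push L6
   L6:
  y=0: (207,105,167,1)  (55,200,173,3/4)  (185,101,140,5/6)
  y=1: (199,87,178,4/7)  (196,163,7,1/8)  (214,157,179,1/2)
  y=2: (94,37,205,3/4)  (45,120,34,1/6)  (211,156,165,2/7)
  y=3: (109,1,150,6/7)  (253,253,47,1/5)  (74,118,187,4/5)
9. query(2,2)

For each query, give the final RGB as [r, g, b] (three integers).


(1,0) stack=L1,L2,L3,L4; from [0,0,0]:
L1 α=3/4: [63/2, 591/4, 375/2]
L2 α=1/2: [237/4, 1431/8, 839/4]
L3 α=1/2: [541/8, 3359/16, 1115/8]
L4 α=5/6: [4061/48, 5173/32, 2345/16]
→ [85, 162, 147]

query (2,2) [L1,L2,L3,L5,L6] — begin 0,0,0
+L1 (α=1/2) → [31/2, 3, 121/2]
+L2 (α=1/5) → [59, 81/5, 73]
+L3 (α=1/4) → [103, 1013/20, 229/2]
+L5 (α=1/2) → [102, 5713/40, 653/4]
+L6 (α=2/7) → [932/7, 8209/56, 655/4]
rounded: [133, 147, 164]


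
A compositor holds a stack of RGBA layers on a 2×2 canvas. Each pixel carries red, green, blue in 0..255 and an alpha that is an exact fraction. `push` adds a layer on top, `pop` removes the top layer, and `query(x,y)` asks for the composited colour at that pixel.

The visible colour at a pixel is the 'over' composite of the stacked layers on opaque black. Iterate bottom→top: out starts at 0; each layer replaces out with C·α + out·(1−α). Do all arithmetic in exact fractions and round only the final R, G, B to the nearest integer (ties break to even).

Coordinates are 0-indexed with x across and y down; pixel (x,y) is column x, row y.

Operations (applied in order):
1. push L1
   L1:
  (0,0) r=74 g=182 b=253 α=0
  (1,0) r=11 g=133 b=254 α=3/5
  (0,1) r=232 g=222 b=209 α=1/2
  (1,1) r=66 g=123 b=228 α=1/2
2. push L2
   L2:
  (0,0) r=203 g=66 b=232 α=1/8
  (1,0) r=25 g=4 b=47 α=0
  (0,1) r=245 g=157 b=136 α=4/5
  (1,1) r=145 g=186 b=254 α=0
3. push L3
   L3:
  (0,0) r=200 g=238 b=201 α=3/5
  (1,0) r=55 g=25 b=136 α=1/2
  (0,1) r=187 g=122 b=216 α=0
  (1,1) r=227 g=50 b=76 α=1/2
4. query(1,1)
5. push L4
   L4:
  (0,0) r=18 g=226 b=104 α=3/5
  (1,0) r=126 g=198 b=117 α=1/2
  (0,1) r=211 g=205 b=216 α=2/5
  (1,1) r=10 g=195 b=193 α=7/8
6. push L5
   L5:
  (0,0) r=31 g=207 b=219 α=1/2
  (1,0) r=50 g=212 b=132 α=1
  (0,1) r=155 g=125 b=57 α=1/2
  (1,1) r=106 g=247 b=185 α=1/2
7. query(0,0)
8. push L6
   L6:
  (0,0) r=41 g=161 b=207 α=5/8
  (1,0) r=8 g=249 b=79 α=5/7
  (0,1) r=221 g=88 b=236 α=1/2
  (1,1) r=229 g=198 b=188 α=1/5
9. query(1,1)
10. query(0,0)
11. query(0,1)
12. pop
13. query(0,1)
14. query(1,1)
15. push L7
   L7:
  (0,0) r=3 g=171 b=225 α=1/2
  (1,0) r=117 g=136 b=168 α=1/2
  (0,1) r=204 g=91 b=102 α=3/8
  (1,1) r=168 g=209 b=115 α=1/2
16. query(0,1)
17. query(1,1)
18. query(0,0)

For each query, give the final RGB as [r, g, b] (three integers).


query (1,1) [L1,L2,L3] — begin 0,0,0
+L1 (α=1/2) → [33, 123/2, 114]
+L2 (α=0) → [33, 123/2, 114]
+L3 (α=1/2) → [130, 223/4, 95]
rounded: [130, 56, 95]

at x=0,y=0 over L1,L2,L3,L4,L5:
+L1 (α=0) → [0, 0, 0]
+L2 (α=1/8) → [203/8, 33/4, 29]
+L3 (α=3/5) → [2603/20, 1461/10, 661/5]
+L4 (α=3/5) → [3143/50, 4851/25, 2882/25]
+L5 (α=1/2) → [4693/100, 5013/25, 8357/50]
= [47, 201, 167]

query (1,1) [L1,L2,L3,L4,L5,L6] — begin 0,0,0
L1 α=1/2: [33, 123/2, 114]
L2 α=0: [33, 123/2, 114]
L3 α=1/2: [130, 223/4, 95]
L4 α=7/8: [25, 5683/32, 723/4]
L5 α=1/2: [131/2, 13587/64, 1463/8]
L6 α=1/5: [491/5, 3351/16, 1839/10]
rounded: [98, 209, 184]

query (0,0) [L1,L2,L3,L4,L5,L6] — begin 0,0,0
L1 α=0: [0, 0, 0]
L2 α=1/8: [203/8, 33/4, 29]
L3 α=3/5: [2603/20, 1461/10, 661/5]
L4 α=3/5: [3143/50, 4851/25, 2882/25]
L5 α=1/2: [4693/100, 5013/25, 8357/50]
L6 α=5/8: [34579/800, 8791/50, 76821/400]
→ [43, 176, 192]

query (0,1) [L1,L2,L3,L4,L5,L6] — begin 0,0,0
+L1 (α=1/2) → [116, 111, 209/2]
+L2 (α=4/5) → [1096/5, 739/5, 1297/10]
+L3 (α=0) → [1096/5, 739/5, 1297/10]
+L4 (α=2/5) → [5398/25, 4267/25, 8211/50]
+L5 (α=1/2) → [9273/50, 3696/25, 11061/100]
+L6 (α=1/2) → [20323/100, 2948/25, 34661/200]
= [203, 118, 173]

query (0,1) [L1,L2,L3,L4,L5] — begin 0,0,0
+L1 (α=1/2) → [116, 111, 209/2]
+L2 (α=4/5) → [1096/5, 739/5, 1297/10]
+L3 (α=0) → [1096/5, 739/5, 1297/10]
+L4 (α=2/5) → [5398/25, 4267/25, 8211/50]
+L5 (α=1/2) → [9273/50, 3696/25, 11061/100]
= [185, 148, 111]

at x=1,y=1 over L1,L2,L3,L4,L5:
after L1 α=1/2: [33, 123/2, 114]
after L2 α=0: [33, 123/2, 114]
after L3 α=1/2: [130, 223/4, 95]
after L4 α=7/8: [25, 5683/32, 723/4]
after L5 α=1/2: [131/2, 13587/64, 1463/8]
= [66, 212, 183]

at x=0,y=1 over L1,L2,L3,L4,L5,L7:
+L1 (α=1/2) → [116, 111, 209/2]
+L2 (α=4/5) → [1096/5, 739/5, 1297/10]
+L3 (α=0) → [1096/5, 739/5, 1297/10]
+L4 (α=2/5) → [5398/25, 4267/25, 8211/50]
+L5 (α=1/2) → [9273/50, 3696/25, 11061/100]
+L7 (α=3/8) → [15393/80, 5061/40, 17181/160]
= [192, 127, 107]

query (1,1) [L1,L2,L3,L4,L5,L7] — begin 0,0,0
after L1 α=1/2: [33, 123/2, 114]
after L2 α=0: [33, 123/2, 114]
after L3 α=1/2: [130, 223/4, 95]
after L4 α=7/8: [25, 5683/32, 723/4]
after L5 α=1/2: [131/2, 13587/64, 1463/8]
after L7 α=1/2: [467/4, 26963/128, 2383/16]
→ [117, 211, 149]

query (0,0) [L1,L2,L3,L4,L5,L7] — begin 0,0,0
L1 α=0: [0, 0, 0]
L2 α=1/8: [203/8, 33/4, 29]
L3 α=3/5: [2603/20, 1461/10, 661/5]
L4 α=3/5: [3143/50, 4851/25, 2882/25]
L5 α=1/2: [4693/100, 5013/25, 8357/50]
L7 α=1/2: [4993/200, 4644/25, 19607/100]
rounded: [25, 186, 196]


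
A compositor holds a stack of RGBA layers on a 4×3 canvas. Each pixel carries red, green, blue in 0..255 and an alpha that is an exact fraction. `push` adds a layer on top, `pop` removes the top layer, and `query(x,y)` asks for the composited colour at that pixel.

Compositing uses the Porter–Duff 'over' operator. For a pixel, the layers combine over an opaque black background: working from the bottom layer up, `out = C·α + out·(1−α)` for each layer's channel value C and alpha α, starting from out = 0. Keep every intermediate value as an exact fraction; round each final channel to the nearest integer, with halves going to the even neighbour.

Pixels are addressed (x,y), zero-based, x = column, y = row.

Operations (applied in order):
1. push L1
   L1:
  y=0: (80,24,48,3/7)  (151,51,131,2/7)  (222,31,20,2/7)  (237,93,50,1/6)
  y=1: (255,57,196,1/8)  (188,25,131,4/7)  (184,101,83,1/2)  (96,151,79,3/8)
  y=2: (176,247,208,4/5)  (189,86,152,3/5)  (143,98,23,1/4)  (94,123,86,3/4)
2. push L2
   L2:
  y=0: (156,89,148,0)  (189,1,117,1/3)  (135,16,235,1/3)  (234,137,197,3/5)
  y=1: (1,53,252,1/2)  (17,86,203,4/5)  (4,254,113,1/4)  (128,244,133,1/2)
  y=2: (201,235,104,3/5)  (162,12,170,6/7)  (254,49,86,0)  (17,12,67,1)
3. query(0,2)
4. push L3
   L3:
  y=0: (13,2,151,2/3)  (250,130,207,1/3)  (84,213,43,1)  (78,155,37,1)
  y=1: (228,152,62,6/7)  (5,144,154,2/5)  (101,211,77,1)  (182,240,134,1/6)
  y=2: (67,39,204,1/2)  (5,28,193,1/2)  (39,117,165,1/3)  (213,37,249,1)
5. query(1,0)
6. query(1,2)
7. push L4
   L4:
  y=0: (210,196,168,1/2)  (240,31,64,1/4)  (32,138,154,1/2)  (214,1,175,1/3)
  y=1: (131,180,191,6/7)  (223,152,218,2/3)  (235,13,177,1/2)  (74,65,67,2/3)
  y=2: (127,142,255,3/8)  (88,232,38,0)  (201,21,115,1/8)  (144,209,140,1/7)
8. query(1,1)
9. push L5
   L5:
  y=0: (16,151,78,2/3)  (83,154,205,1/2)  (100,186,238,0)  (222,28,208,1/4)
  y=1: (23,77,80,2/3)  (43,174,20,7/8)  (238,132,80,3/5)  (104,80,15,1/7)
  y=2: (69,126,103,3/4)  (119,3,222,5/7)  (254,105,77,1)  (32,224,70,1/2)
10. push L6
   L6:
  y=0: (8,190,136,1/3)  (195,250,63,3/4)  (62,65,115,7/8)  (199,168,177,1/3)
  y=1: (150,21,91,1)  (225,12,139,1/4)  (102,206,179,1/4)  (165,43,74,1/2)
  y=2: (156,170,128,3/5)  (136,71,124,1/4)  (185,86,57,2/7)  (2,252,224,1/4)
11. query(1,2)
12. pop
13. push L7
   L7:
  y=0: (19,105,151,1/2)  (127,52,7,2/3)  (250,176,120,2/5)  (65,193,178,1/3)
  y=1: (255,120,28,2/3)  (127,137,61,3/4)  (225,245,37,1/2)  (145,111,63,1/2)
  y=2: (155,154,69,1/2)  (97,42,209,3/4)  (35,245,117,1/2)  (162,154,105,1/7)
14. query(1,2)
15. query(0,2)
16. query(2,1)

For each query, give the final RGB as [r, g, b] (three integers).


(0,2) stack=L1,L2; from [0,0,0]:
+L1 (α=4/5) → [704/5, 988/5, 832/5]
+L2 (α=3/5) → [4423/25, 5501/25, 3224/25]
= [177, 220, 129]

query (1,0) [L1,L2,L3] — begin 0,0,0
+L1 (α=2/7) → [302/7, 102/7, 262/7]
+L2 (α=1/3) → [1927/21, 211/21, 1343/21]
+L3 (α=1/3) → [9104/63, 3152/63, 7033/63]
= [145, 50, 112]

at x=1,y=2 over L1,L2,L3:
after L1 α=3/5: [567/5, 258/5, 456/5]
after L2 α=6/7: [5427/35, 618/35, 5556/35]
after L3 α=1/2: [2801/35, 799/35, 12311/70]
→ [80, 23, 176]

at x=1,y=1 over L1,L2,L3,L4:
+L1 (α=4/7) → [752/7, 100/7, 524/7]
+L2 (α=4/5) → [1228/35, 2508/35, 6208/35]
+L3 (α=2/5) → [4034/175, 17604/175, 29404/175]
+L4 (α=2/3) → [82084/525, 70804/525, 105704/525]
= [156, 135, 201]

(1,2) stack=L1,L2,L3,L4,L5,L6; from [0,0,0]:
L1 α=3/5: [567/5, 258/5, 456/5]
L2 α=6/7: [5427/35, 618/35, 5556/35]
L3 α=1/2: [2801/35, 799/35, 12311/70]
L4 α=0: [2801/35, 799/35, 12311/70]
L5 α=5/7: [26427/245, 2123/245, 51161/245]
L6 α=1/4: [112601/980, 5941/245, 183863/980]
rounded: [115, 24, 188]

query (1,2) [L1,L2,L3,L4,L5,L7] — begin 0,0,0
L1 α=3/5: [567/5, 258/5, 456/5]
L2 α=6/7: [5427/35, 618/35, 5556/35]
L3 α=1/2: [2801/35, 799/35, 12311/70]
L4 α=0: [2801/35, 799/35, 12311/70]
L5 α=5/7: [26427/245, 2123/245, 51161/245]
L7 α=3/4: [48861/490, 32993/980, 51194/245]
→ [100, 34, 209]

query (0,2) [L1,L2,L3,L4,L5,L7] — begin 0,0,0
L1 α=4/5: [704/5, 988/5, 832/5]
L2 α=3/5: [4423/25, 5501/25, 3224/25]
L3 α=1/2: [3049/25, 3238/25, 4162/25]
L4 α=3/8: [2477/20, 671/5, 7987/40]
L5 α=3/4: [6617/80, 2561/20, 20347/160]
L7 α=1/2: [19017/160, 5641/40, 31387/320]
rounded: [119, 141, 98]

(2,1) stack=L1,L2,L3,L4,L5,L7; from [0,0,0]:
+L1 (α=1/2) → [92, 101/2, 83/2]
+L2 (α=1/4) → [70, 811/8, 475/8]
+L3 (α=1) → [101, 211, 77]
+L4 (α=1/2) → [168, 112, 127]
+L5 (α=3/5) → [210, 124, 494/5]
+L7 (α=1/2) → [435/2, 369/2, 679/10]
= [218, 184, 68]


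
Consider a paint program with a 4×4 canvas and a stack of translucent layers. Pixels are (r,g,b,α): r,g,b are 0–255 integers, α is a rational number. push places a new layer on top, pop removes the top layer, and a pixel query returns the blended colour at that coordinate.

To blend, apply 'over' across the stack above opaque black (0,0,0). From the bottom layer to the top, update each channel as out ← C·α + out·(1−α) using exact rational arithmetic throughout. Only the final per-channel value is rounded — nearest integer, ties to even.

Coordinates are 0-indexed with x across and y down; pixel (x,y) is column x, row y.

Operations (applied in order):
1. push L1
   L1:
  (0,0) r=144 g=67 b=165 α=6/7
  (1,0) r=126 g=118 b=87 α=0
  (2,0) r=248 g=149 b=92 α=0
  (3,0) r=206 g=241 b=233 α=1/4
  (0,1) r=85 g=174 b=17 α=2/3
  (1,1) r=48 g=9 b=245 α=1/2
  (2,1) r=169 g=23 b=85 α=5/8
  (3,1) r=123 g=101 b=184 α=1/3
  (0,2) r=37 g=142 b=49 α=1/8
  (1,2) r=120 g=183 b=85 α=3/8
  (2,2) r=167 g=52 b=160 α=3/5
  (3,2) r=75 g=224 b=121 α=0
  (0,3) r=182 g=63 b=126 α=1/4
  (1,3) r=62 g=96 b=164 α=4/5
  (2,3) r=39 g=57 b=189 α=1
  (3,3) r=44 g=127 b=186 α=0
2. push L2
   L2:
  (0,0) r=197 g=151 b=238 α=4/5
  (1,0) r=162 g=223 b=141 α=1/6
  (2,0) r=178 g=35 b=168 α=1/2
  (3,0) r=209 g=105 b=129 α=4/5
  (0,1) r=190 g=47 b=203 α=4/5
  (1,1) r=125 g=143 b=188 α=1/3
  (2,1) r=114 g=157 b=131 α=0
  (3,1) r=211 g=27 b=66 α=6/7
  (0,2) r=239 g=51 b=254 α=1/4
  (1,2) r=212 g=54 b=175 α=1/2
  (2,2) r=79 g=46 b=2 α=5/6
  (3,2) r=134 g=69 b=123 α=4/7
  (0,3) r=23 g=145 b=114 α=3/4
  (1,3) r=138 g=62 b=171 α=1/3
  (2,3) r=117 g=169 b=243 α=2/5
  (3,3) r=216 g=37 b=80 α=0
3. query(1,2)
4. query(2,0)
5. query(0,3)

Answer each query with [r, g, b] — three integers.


query (1,2) [L1,L2] — begin 0,0,0
after L1 α=3/8: [45, 549/8, 255/8]
after L2 α=1/2: [257/2, 981/16, 1655/16]
= [128, 61, 103]

(2,0) stack=L1,L2; from [0,0,0]:
+L1 (α=0) → [0, 0, 0]
+L2 (α=1/2) → [89, 35/2, 84]
rounded: [89, 18, 84]

(0,3) stack=L1,L2; from [0,0,0]:
+L1 (α=1/4) → [91/2, 63/4, 63/2]
+L2 (α=3/4) → [229/8, 1803/16, 747/8]
rounded: [29, 113, 93]


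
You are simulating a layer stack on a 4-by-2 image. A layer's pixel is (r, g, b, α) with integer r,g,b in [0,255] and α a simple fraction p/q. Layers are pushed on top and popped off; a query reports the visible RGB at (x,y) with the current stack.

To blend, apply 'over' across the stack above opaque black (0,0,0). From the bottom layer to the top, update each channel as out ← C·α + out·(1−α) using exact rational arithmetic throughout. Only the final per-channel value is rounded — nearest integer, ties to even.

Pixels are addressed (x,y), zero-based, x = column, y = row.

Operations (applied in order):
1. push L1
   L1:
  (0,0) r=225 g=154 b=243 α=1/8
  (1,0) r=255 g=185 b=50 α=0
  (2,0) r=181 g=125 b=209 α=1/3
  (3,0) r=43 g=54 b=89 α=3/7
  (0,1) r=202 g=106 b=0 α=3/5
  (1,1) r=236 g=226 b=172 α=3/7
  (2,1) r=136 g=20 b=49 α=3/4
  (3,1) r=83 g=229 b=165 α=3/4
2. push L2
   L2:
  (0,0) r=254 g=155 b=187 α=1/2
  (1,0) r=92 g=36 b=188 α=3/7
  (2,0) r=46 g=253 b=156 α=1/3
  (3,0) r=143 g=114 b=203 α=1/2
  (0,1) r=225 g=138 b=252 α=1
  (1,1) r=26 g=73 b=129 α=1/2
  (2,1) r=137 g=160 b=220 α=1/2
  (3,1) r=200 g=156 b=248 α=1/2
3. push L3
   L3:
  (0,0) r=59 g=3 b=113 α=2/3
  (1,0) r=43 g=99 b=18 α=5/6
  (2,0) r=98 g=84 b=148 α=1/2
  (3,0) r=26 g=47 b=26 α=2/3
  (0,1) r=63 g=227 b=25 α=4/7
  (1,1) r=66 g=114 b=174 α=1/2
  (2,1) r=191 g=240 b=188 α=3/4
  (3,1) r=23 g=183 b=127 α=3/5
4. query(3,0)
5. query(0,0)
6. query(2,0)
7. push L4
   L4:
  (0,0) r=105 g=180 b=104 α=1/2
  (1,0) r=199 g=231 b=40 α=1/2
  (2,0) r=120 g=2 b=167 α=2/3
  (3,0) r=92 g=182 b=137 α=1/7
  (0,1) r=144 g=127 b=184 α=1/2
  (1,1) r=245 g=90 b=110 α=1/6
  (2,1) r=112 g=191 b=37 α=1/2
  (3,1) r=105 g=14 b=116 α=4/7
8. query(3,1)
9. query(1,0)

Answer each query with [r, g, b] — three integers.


query (3,0) [L1,L2,L3] — begin 0,0,0
+L1 (α=3/7) → [129/7, 162/7, 267/7]
+L2 (α=1/2) → [565/7, 480/7, 844/7]
+L3 (α=2/3) → [929/21, 1138/21, 1208/21]
→ [44, 54, 58]

(0,0) stack=L1,L2,L3; from [0,0,0]:
+L1 (α=1/8) → [225/8, 77/4, 243/8]
+L2 (α=1/2) → [2257/16, 697/8, 1739/16]
+L3 (α=2/3) → [4145/48, 745/24, 1785/16]
→ [86, 31, 112]

at x=2,y=0 over L1,L2,L3:
after L1 α=1/3: [181/3, 125/3, 209/3]
after L2 α=1/3: [500/9, 1009/9, 886/9]
after L3 α=1/2: [691/9, 1765/18, 1109/9]
→ [77, 98, 123]

at x=3,y=1 over L1,L2,L3,L4:
after L1 α=3/4: [249/4, 687/4, 495/4]
after L2 α=1/2: [1049/8, 1311/8, 1487/8]
after L3 α=3/5: [265/4, 3507/20, 3011/20]
after L4 α=4/7: [2475/28, 1663/20, 18313/140]
= [88, 83, 131]

(1,0) stack=L1,L2,L3,L4; from [0,0,0]:
+L1 (α=0) → [0, 0, 0]
+L2 (α=3/7) → [276/7, 108/7, 564/7]
+L3 (α=5/6) → [1781/42, 1191/14, 199/7]
+L4 (α=1/2) → [10139/84, 4425/28, 479/14]
rounded: [121, 158, 34]


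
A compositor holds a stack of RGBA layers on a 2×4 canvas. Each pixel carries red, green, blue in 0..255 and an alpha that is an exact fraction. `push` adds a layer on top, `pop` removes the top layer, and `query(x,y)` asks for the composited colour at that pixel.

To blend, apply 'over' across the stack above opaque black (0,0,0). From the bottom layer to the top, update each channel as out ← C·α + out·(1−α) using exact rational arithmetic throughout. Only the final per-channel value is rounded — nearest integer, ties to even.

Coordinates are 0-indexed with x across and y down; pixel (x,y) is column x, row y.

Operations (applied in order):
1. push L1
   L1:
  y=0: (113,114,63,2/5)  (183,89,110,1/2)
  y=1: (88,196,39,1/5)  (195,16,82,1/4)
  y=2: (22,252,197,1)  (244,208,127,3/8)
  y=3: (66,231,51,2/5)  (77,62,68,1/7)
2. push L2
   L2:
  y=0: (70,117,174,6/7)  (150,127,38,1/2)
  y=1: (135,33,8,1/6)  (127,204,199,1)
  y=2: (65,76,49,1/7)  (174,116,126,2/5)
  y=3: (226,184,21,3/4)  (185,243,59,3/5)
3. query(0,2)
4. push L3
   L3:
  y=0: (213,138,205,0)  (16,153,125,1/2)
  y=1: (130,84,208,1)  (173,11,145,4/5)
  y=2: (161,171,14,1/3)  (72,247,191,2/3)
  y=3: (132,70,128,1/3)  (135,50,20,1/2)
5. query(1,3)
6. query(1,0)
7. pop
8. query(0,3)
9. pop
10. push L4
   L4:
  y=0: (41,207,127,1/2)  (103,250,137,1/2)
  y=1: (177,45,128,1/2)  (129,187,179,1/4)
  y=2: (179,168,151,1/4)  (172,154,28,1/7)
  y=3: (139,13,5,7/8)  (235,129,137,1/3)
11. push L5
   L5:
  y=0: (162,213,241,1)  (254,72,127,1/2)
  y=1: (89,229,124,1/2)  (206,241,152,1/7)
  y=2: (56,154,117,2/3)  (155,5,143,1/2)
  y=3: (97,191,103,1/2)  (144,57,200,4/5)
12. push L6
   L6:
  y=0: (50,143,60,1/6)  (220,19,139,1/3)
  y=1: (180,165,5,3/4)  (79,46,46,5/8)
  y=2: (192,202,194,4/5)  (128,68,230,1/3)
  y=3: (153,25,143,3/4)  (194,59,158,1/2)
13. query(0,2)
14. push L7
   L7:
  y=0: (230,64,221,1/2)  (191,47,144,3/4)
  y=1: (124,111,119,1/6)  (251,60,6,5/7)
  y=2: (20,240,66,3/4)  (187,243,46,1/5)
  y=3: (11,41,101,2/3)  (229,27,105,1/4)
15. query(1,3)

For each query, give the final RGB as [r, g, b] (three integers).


(0,2) stack=L1,L2; from [0,0,0]:
L1 α=1: [22, 252, 197]
L2 α=1/7: [197/7, 1588/7, 1231/7]
→ [28, 227, 176]

(1,3) stack=L1,L2,L3; from [0,0,0]:
after L1 α=1/7: [11, 62/7, 68/7]
after L2 α=3/5: [577/5, 5227/35, 275/7]
after L3 α=1/2: [626/5, 6977/70, 415/14]
→ [125, 100, 30]

query (1,0) [L1,L2,L3] — begin 0,0,0
L1 α=1/2: [183/2, 89/2, 55]
L2 α=1/2: [483/4, 343/4, 93/2]
L3 α=1/2: [547/8, 955/8, 343/4]
rounded: [68, 119, 86]

(0,3) stack=L1,L2; from [0,0,0]:
after L1 α=2/5: [132/5, 462/5, 102/5]
after L2 α=3/4: [1761/10, 1611/10, 417/20]
→ [176, 161, 21]

(0,2) stack=L1,L4,L5,L6; from [0,0,0]:
+L1 (α=1) → [22, 252, 197]
+L4 (α=1/4) → [245/4, 231, 371/2]
+L5 (α=2/3) → [231/4, 539/3, 839/6]
+L6 (α=4/5) → [3303/20, 2963/15, 1099/6]
rounded: [165, 198, 183]

at x=1,y=3 over L1,L4,L5,L6,L7:
L1 α=1/7: [11, 62/7, 68/7]
L4 α=1/3: [257/3, 1027/21, 365/7]
L5 α=4/5: [397/3, 1163/21, 1193/7]
L6 α=1/2: [979/6, 1201/21, 2299/14]
L7 α=1/4: [1437/8, 695/14, 8367/56]
= [180, 50, 149]


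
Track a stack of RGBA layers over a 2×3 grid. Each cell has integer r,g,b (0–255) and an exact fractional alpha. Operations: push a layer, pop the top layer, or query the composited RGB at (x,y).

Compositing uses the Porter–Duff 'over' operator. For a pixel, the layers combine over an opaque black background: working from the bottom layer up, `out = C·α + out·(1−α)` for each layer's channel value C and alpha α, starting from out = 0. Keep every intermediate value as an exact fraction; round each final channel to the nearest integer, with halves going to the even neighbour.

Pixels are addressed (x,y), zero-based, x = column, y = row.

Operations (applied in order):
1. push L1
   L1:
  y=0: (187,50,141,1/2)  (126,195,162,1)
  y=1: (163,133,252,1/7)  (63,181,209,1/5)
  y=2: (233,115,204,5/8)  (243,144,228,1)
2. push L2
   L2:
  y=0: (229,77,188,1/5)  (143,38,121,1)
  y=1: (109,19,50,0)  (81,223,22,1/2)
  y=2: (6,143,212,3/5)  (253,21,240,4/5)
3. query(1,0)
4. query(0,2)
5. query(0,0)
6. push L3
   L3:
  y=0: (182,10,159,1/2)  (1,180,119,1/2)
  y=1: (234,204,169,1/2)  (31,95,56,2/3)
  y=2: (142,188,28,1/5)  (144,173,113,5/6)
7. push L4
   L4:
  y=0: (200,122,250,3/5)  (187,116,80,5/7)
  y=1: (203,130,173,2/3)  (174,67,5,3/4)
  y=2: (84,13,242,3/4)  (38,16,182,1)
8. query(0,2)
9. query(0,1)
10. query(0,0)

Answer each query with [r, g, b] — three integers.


at x=1,y=0 over L1,L2:
L1 α=1: [126, 195, 162]
L2 α=1: [143, 38, 121]
→ [143, 38, 121]

at x=0,y=2 over L1,L2:
+L1 (α=5/8) → [1165/8, 575/8, 255/2]
+L2 (α=3/5) → [1237/20, 2291/20, 891/5]
= [62, 115, 178]

query (0,0) [L1,L2] — begin 0,0,0
after L1 α=1/2: [187/2, 25, 141/2]
after L2 α=1/5: [603/5, 177/5, 94]
= [121, 35, 94]

query (0,2) [L1,L2,L3,L4] — begin 0,0,0
+L1 (α=5/8) → [1165/8, 575/8, 255/2]
+L2 (α=3/5) → [1237/20, 2291/20, 891/5]
+L3 (α=1/5) → [1947/25, 3231/25, 3704/25]
+L4 (α=3/4) → [8247/100, 2103/50, 10927/50]
= [82, 42, 219]

(0,1) stack=L1,L2,L3,L4; from [0,0,0]:
after L1 α=1/7: [163/7, 19, 36]
after L2 α=0: [163/7, 19, 36]
after L3 α=1/2: [1801/14, 223/2, 205/2]
after L4 α=2/3: [2495/14, 743/6, 299/2]
= [178, 124, 150]

query (0,0) [L1,L2,L3,L4] — begin 0,0,0
L1 α=1/2: [187/2, 25, 141/2]
L2 α=1/5: [603/5, 177/5, 94]
L3 α=1/2: [1513/10, 227/10, 253/2]
L4 α=3/5: [4513/25, 2057/25, 1003/5]
rounded: [181, 82, 201]


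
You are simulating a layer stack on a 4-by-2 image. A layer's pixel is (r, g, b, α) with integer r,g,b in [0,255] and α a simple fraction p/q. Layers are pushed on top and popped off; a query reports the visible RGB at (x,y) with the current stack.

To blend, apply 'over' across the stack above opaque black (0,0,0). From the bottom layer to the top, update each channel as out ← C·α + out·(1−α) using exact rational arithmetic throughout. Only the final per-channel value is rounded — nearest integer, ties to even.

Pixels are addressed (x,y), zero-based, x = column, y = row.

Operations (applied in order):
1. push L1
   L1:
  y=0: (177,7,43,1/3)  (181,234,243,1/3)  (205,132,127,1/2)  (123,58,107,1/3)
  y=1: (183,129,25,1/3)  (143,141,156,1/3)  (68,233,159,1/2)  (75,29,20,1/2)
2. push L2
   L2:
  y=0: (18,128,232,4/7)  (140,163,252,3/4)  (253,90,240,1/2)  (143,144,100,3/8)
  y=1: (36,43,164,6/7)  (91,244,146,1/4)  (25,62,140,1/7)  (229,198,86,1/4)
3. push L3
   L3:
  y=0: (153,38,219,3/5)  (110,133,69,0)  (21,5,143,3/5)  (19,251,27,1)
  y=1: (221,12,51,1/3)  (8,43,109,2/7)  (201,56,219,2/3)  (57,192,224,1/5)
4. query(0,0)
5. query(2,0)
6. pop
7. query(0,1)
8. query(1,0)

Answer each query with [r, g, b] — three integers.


query (0,0) [L1,L2,L3] — begin 0,0,0
after L1 α=1/3: [59, 7/3, 43/3]
after L2 α=4/7: [249/7, 519/7, 971/7]
after L3 α=3/5: [3711/35, 1836/35, 6541/35]
= [106, 52, 187]

(2,0) stack=L1,L2,L3; from [0,0,0]:
after L1 α=1/2: [205/2, 66, 127/2]
after L2 α=1/2: [711/4, 78, 607/4]
after L3 α=3/5: [837/10, 171/5, 293/2]
→ [84, 34, 146]

query (0,1) [L1,L2] — begin 0,0,0
+L1 (α=1/3) → [61, 43, 25/3]
+L2 (α=6/7) → [277/7, 43, 2977/21]
= [40, 43, 142]

query (1,0) [L1,L2] — begin 0,0,0
+L1 (α=1/3) → [181/3, 78, 81]
+L2 (α=3/4) → [1441/12, 567/4, 837/4]
rounded: [120, 142, 209]


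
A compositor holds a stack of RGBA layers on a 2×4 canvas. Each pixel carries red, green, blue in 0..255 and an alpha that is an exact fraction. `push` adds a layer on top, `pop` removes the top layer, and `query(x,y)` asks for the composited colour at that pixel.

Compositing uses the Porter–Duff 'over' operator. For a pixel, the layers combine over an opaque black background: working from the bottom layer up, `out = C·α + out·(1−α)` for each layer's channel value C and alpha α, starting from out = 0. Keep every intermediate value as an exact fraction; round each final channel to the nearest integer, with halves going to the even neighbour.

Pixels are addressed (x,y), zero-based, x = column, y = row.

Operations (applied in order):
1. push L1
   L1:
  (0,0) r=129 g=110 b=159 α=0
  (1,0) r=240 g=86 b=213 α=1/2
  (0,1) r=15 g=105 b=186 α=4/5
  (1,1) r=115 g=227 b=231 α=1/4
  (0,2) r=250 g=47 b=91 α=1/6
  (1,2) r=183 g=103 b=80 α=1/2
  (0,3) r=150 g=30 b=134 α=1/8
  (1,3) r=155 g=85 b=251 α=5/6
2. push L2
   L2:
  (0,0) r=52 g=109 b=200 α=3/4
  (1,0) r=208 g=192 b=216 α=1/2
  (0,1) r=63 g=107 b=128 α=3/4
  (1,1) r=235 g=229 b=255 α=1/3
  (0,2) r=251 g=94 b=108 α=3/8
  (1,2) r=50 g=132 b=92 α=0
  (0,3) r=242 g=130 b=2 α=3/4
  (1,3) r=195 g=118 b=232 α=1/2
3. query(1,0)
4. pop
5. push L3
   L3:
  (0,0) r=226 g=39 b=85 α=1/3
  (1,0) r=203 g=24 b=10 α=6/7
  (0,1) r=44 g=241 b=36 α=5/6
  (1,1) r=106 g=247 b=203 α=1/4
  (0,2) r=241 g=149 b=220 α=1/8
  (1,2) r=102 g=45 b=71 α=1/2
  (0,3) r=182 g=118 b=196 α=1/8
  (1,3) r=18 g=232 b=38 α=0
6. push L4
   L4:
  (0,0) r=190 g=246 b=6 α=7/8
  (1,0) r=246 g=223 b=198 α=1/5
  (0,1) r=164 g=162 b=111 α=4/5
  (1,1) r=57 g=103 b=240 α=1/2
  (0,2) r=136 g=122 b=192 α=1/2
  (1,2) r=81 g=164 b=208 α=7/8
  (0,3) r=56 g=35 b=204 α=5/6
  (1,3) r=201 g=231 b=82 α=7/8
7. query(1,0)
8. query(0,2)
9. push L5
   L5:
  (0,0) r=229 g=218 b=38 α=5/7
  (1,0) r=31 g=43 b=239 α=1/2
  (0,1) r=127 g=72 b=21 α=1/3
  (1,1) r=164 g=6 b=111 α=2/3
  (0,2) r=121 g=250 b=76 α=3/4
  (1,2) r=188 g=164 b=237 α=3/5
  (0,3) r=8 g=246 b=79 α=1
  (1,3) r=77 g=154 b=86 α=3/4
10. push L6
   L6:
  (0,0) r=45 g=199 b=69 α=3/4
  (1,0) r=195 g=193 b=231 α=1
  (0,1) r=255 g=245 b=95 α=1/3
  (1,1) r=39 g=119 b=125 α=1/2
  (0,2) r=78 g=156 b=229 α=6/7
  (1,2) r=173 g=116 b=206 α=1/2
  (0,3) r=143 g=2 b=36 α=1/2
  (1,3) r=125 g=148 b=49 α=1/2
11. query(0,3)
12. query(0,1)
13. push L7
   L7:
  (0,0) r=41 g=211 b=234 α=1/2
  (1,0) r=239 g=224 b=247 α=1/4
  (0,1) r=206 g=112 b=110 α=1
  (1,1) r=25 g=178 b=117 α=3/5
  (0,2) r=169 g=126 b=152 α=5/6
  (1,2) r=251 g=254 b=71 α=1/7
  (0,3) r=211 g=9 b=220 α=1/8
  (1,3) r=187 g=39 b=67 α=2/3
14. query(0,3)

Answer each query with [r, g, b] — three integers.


(1,0) stack=L1,L2; from [0,0,0]:
+L1 (α=1/2) → [120, 43, 213/2]
+L2 (α=1/2) → [164, 235/2, 645/4]
= [164, 118, 161]

(1,0) stack=L1,L3,L4; from [0,0,0]:
L1 α=1/2: [120, 43, 213/2]
L3 α=6/7: [1338/7, 187/7, 333/14]
L4 α=1/5: [7074/35, 2309/35, 2052/35]
rounded: [202, 66, 59]

query (0,2) [L1,L3,L4] — begin 0,0,0
L1 α=1/6: [125/3, 47/6, 91/6]
L3 α=1/8: [799/12, 1223/48, 1957/48]
L4 α=1/2: [2431/24, 7079/96, 11173/96]
= [101, 74, 116]

query (0,3) [L1,L3,L4,L5,L6] — begin 0,0,0
+L1 (α=1/8) → [75/4, 15/4, 67/4]
+L3 (α=1/8) → [1253/32, 577/32, 1253/32]
+L4 (α=5/6) → [10213/192, 2059/64, 33893/192]
+L5 (α=1) → [8, 246, 79]
+L6 (α=1/2) → [151/2, 124, 115/2]
= [76, 124, 58]

at x=0,y=1 over L1,L3,L4,L5,L6:
+L1 (α=4/5) → [12, 84, 744/5]
+L3 (α=5/6) → [116/3, 1289/6, 274/5]
+L4 (α=4/5) → [2084/15, 5177/30, 2494/25]
+L5 (α=1/3) → [6073/45, 6257/45, 5513/75]
+L6 (α=1/3) → [23621/135, 23539/135, 18151/225]
→ [175, 174, 81]

at x=0,y=3 over L1,L3,L4,L5,L6,L7:
+L1 (α=1/8) → [75/4, 15/4, 67/4]
+L3 (α=1/8) → [1253/32, 577/32, 1253/32]
+L4 (α=5/6) → [10213/192, 2059/64, 33893/192]
+L5 (α=1) → [8, 246, 79]
+L6 (α=1/2) → [151/2, 124, 115/2]
+L7 (α=1/8) → [1479/16, 877/8, 1245/16]
= [92, 110, 78]
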